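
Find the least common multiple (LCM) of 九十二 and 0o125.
Convert 九十二 (Chinese numeral) → 9×10 + 2 = 92 (decimal)
Convert 0o125 (octal) → 1×64 + 2×8 + 5 = 85 (decimal)
Compute lcm(92, 85) = 7820
7820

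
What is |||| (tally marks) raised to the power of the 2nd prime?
Convert |||| (tally marks) → 4 (decimal)
Convert the 2nd prime (prime index) → 3 (decimal)
Compute 4 ^ 3 = 64
64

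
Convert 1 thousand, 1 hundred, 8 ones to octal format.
Convert 1 thousand, 1 hundred, 8 ones (place-value notation) → 1×1000 + 1×100 + 8 = 1108 (decimal)
Convert 1108 (decimal) → 1108 = 2×512 + 1×64 + 2×8 + 4 → 0o2124 (octal)
0o2124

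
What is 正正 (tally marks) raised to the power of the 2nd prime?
Convert 正正 (tally marks) → 5 + 5 = 10 (decimal)
Convert the 2nd prime (prime index) → 3 (decimal)
Compute 10 ^ 3 = 1000
1000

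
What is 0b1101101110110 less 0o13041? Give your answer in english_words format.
Convert 0b1101101110110 (binary) → 4096 + 2048 + 512 + 256 + 64 + 32 + 16 + 4 + 2 = 7030 (decimal)
Convert 0o13041 (octal) → 1×4096 + 3×512 + 4×8 + 1 = 5665 (decimal)
Compute 7030 - 5665 = 1365
Convert 1365 (decimal) → 1365 = 1×1000 + 3×100 + 65 → one thousand three hundred sixty-five (English words)
one thousand three hundred sixty-five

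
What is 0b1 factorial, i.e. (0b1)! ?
Convert 0b1 (binary) → 1 (decimal)
Compute 1! = 1
1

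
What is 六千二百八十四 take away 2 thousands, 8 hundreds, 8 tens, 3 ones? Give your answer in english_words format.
Convert 六千二百八十四 (Chinese numeral) → 6×1000 + 2×100 + 8×10 + 4 = 6284 (decimal)
Convert 2 thousands, 8 hundreds, 8 tens, 3 ones (place-value notation) → 2×1000 + 8×100 + 8×10 + 3 = 2883 (decimal)
Compute 6284 - 2883 = 3401
Convert 3401 (decimal) → 3401 = 3×1000 + 4×100 + 1 → three thousand four hundred one (English words)
three thousand four hundred one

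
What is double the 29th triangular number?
The 29th triangular number = 29×30/2 = 435
Compute 435 × 2 = 870
870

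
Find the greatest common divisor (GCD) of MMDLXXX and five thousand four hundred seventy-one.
Convert MMDLXXX (Roman numeral) → 1000 + 1000 + 500 + 50 + 10 + 10 + 10 = 2580 (decimal)
Convert five thousand four hundred seventy-one (English words) → 5×1000 + 4×100 + 71 = 5471 (decimal)
Compute gcd(2580, 5471) = 1
1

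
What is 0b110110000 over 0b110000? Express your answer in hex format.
Convert 0b110110000 (binary) → 256 + 128 + 32 + 16 = 432 (decimal)
Convert 0b110000 (binary) → 32 + 16 = 48 (decimal)
Compute 432 ÷ 48 = 9
Convert 9 (decimal) → 0x9 (hexadecimal)
0x9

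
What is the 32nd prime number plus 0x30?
The 32nd prime number = 131
Convert 0x30 (hexadecimal) → 3×16 = 48 (decimal)
Compute 131 + 48 = 179
179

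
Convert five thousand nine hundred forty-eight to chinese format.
Convert five thousand nine hundred forty-eight (English words) → 5×1000 + 9×100 + 48 = 5948 (decimal)
Convert 5948 (decimal) → 5948 = 5×1000 + 9×100 + 4×10 + 8 → 五千九百四十八 (Chinese numeral)
五千九百四十八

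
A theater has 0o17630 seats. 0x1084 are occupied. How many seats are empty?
Convert 0o17630 (octal) → 1×4096 + 7×512 + 6×64 + 3×8 = 8088 (decimal)
Convert 0x1084 (hexadecimal) → 1×4096 + 8×16 + 4 = 4228 (decimal)
Compute 8088 - 4228 = 3860
3860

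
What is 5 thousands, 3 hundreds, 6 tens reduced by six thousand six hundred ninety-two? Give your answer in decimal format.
Convert 5 thousands, 3 hundreds, 6 tens (place-value notation) → 5×1000 + 3×100 + 6×10 = 5360 (decimal)
Convert six thousand six hundred ninety-two (English words) → 6×1000 + 6×100 + 92 = 6692 (decimal)
Compute 5360 - 6692 = -1332
-1332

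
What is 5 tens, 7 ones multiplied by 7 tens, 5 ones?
Convert 5 tens, 7 ones (place-value notation) → 5×10 + 7 = 57 (decimal)
Convert 7 tens, 5 ones (place-value notation) → 7×10 + 5 = 75 (decimal)
Compute 57 × 75 = 4275
4275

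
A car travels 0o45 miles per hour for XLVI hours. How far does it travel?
Convert 0o45 (octal) → 4×8 + 5 = 37 (decimal)
Convert XLVI (Roman numeral) → 40 + 5 + 1 = 46 (decimal)
Compute 37 × 46 = 1702
1702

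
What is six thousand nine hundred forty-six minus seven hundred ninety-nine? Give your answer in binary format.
Convert six thousand nine hundred forty-six (English words) → 6×1000 + 9×100 + 46 = 6946 (decimal)
Convert seven hundred ninety-nine (English words) → 7×100 + 99 = 799 (decimal)
Compute 6946 - 799 = 6147
Convert 6147 (decimal) → 6147 = 4096 + 2048 + 2 + 1 → 0b1100000000011 (binary)
0b1100000000011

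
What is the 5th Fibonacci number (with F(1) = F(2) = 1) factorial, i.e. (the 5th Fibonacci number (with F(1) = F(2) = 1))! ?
Convert the 5th Fibonacci number (with F(1) = F(2) = 1) (Fibonacci index) → 1, 1, 2, 3, 5 → 5 (decimal)
Compute 5! = 120
120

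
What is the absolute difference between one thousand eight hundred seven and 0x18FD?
Convert one thousand eight hundred seven (English words) → 1×1000 + 8×100 + 7 = 1807 (decimal)
Convert 0x18FD (hexadecimal) → 1×4096 + 8×256 + 15×16 + 13 = 6397 (decimal)
Compute |1807 - 6397| = 4590
4590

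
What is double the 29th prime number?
The 29th prime number = 109
Compute 109 × 2 = 218
218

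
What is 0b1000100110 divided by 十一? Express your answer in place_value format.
Convert 0b1000100110 (binary) → 512 + 32 + 4 + 2 = 550 (decimal)
Convert 十一 (Chinese numeral) → 1×10 + 1 = 11 (decimal)
Compute 550 ÷ 11 = 50
Convert 50 (decimal) → 50 = 5×10 → 5 tens (place-value notation)
5 tens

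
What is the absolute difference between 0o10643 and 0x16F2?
Convert 0o10643 (octal) → 1×4096 + 6×64 + 4×8 + 3 = 4515 (decimal)
Convert 0x16F2 (hexadecimal) → 1×4096 + 6×256 + 15×16 + 2 = 5874 (decimal)
Compute |4515 - 5874| = 1359
1359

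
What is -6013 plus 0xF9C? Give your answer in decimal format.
Convert 0xF9C (hexadecimal) → 15×256 + 9×16 + 12 = 3996 (decimal)
Compute -6013 + 3996 = -2017
-2017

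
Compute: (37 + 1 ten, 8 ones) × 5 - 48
Convert 1 ten, 8 ones (place-value notation) → 1×10 + 8 = 18 (decimal)
Expression in decimal: (37 + 18) × 5 - 48
Parentheses first: 37 + 18 = 55
Multiply: 55 × 5 = 275
Subtract: 275 - 48 = 227
227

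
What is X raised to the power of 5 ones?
Convert X (Roman numeral) → 10 (decimal)
Convert 5 ones (place-value notation) → 5 (decimal)
Compute 10 ^ 5 = 100000
100000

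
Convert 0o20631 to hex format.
Convert 0o20631 (octal) → 2×4096 + 6×64 + 3×8 + 1 = 8601 (decimal)
Convert 8601 (decimal) → 8601 = 2×4096 + 1×256 + 9×16 + 9 → 0x2199 (hexadecimal)
0x2199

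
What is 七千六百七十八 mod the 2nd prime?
Convert 七千六百七十八 (Chinese numeral) → 7×1000 + 6×100 + 7×10 + 8 = 7678 (decimal)
Convert the 2nd prime (prime index) → 3 (decimal)
Compute 7678 mod 3 = 1
1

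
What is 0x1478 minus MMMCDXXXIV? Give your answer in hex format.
Convert 0x1478 (hexadecimal) → 1×4096 + 4×256 + 7×16 + 8 = 5240 (decimal)
Convert MMMCDXXXIV (Roman numeral) → 1000 + 1000 + 1000 + 400 + 10 + 10 + 10 + 4 = 3434 (decimal)
Compute 5240 - 3434 = 1806
Convert 1806 (decimal) → 1806 = 7×256 + 14 → 0x70E (hexadecimal)
0x70E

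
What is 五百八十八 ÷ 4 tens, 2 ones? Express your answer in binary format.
Convert 五百八十八 (Chinese numeral) → 5×100 + 8×10 + 8 = 588 (decimal)
Convert 4 tens, 2 ones (place-value notation) → 4×10 + 2 = 42 (decimal)
Compute 588 ÷ 42 = 14
Convert 14 (decimal) → 14 = 8 + 4 + 2 → 0b1110 (binary)
0b1110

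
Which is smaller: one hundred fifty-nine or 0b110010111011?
Convert one hundred fifty-nine (English words) → 1×100 + 59 = 159 (decimal)
Convert 0b110010111011 (binary) → 2048 + 1024 + 128 + 32 + 16 + 8 + 2 + 1 = 3259 (decimal)
Compare 159 vs 3259: smaller = 159
159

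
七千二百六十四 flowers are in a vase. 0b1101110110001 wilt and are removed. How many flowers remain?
Convert 七千二百六十四 (Chinese numeral) → 7×1000 + 2×100 + 6×10 + 4 = 7264 (decimal)
Convert 0b1101110110001 (binary) → 4096 + 2048 + 512 + 256 + 128 + 32 + 16 + 1 = 7089 (decimal)
Compute 7264 - 7089 = 175
175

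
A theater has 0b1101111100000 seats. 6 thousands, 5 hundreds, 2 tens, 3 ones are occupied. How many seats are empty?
Convert 0b1101111100000 (binary) → 4096 + 2048 + 512 + 256 + 128 + 64 + 32 = 7136 (decimal)
Convert 6 thousands, 5 hundreds, 2 tens, 3 ones (place-value notation) → 6×1000 + 5×100 + 2×10 + 3 = 6523 (decimal)
Compute 7136 - 6523 = 613
613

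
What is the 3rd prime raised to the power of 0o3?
Convert the 3rd prime (prime index) → 5 (decimal)
Convert 0o3 (octal) → 3 (decimal)
Compute 5 ^ 3 = 125
125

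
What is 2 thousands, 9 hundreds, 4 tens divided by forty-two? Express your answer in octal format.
Convert 2 thousands, 9 hundreds, 4 tens (place-value notation) → 2×1000 + 9×100 + 4×10 = 2940 (decimal)
Convert forty-two (English words) → 42 (decimal)
Compute 2940 ÷ 42 = 70
Convert 70 (decimal) → 70 = 1×64 + 6 → 0o106 (octal)
0o106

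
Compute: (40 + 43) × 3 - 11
Parentheses first: 40 + 43 = 83
Multiply: 83 × 3 = 249
Subtract: 249 - 11 = 238
238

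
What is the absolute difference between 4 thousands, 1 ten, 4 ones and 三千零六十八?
Convert 4 thousands, 1 ten, 4 ones (place-value notation) → 4×1000 + 1×10 + 4 = 4014 (decimal)
Convert 三千零六十八 (Chinese numeral) → 3×1000 + 6×10 + 8 = 3068 (decimal)
Compute |4014 - 3068| = 946
946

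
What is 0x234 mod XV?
Convert 0x234 (hexadecimal) → 2×256 + 3×16 + 4 = 564 (decimal)
Convert XV (Roman numeral) → 10 + 5 = 15 (decimal)
Compute 564 mod 15 = 9
9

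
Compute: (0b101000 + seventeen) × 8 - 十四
Convert 0b101000 (binary) → 32 + 8 = 40 (decimal)
Convert seventeen (English words) → 17 (decimal)
Convert 十四 (Chinese numeral) → 1×10 + 4 = 14 (decimal)
Expression in decimal: (40 + 17) × 8 - 14
Parentheses first: 40 + 17 = 57
Multiply: 57 × 8 = 456
Subtract: 456 - 14 = 442
442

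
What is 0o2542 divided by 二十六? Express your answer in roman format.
Convert 0o2542 (octal) → 2×512 + 5×64 + 4×8 + 2 = 1378 (decimal)
Convert 二十六 (Chinese numeral) → 2×10 + 6 = 26 (decimal)
Compute 1378 ÷ 26 = 53
Convert 53 (decimal) → 53 = 50 + 1 + 1 + 1 → LIII (Roman numeral)
LIII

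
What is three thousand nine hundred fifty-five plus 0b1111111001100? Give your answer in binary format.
Convert three thousand nine hundred fifty-five (English words) → 3×1000 + 9×100 + 55 = 3955 (decimal)
Convert 0b1111111001100 (binary) → 4096 + 2048 + 1024 + 512 + 256 + 128 + 64 + 8 + 4 = 8140 (decimal)
Compute 3955 + 8140 = 12095
Convert 12095 (decimal) → 12095 = 8192 + 2048 + 1024 + 512 + 256 + 32 + 16 + 8 + 4 + 2 + 1 → 0b10111100111111 (binary)
0b10111100111111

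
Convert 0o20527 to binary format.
Convert 0o20527 (octal) → 2×4096 + 5×64 + 2×8 + 7 = 8535 (decimal)
Convert 8535 (decimal) → 8535 = 8192 + 256 + 64 + 16 + 4 + 2 + 1 → 0b10000101010111 (binary)
0b10000101010111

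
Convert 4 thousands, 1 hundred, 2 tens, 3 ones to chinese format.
Convert 4 thousands, 1 hundred, 2 tens, 3 ones (place-value notation) → 4×1000 + 1×100 + 2×10 + 3 = 4123 (decimal)
Convert 4123 (decimal) → 4123 = 4×1000 + 1×100 + 2×10 + 3 → 四千一百二十三 (Chinese numeral)
四千一百二十三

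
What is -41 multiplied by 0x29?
Convert 0x29 (hexadecimal) → 2×16 + 9 = 41 (decimal)
Compute -41 × 41 = -1681
-1681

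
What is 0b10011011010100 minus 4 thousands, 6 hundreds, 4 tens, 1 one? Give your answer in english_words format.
Convert 0b10011011010100 (binary) → 8192 + 1024 + 512 + 128 + 64 + 16 + 4 = 9940 (decimal)
Convert 4 thousands, 6 hundreds, 4 tens, 1 one (place-value notation) → 4×1000 + 6×100 + 4×10 + 1 = 4641 (decimal)
Compute 9940 - 4641 = 5299
Convert 5299 (decimal) → 5299 = 5×1000 + 2×100 + 99 → five thousand two hundred ninety-nine (English words)
five thousand two hundred ninety-nine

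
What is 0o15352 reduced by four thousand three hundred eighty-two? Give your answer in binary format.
Convert 0o15352 (octal) → 1×4096 + 5×512 + 3×64 + 5×8 + 2 = 6890 (decimal)
Convert four thousand three hundred eighty-two (English words) → 4×1000 + 3×100 + 82 = 4382 (decimal)
Compute 6890 - 4382 = 2508
Convert 2508 (decimal) → 2508 = 2048 + 256 + 128 + 64 + 8 + 4 → 0b100111001100 (binary)
0b100111001100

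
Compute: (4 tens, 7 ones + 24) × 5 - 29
Convert 4 tens, 7 ones (place-value notation) → 4×10 + 7 = 47 (decimal)
Expression in decimal: (47 + 24) × 5 - 29
Parentheses first: 47 + 24 = 71
Multiply: 71 × 5 = 355
Subtract: 355 - 29 = 326
326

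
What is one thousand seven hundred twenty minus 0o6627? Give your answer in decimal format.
Convert one thousand seven hundred twenty (English words) → 1×1000 + 7×100 + 20 = 1720 (decimal)
Convert 0o6627 (octal) → 6×512 + 6×64 + 2×8 + 7 = 3479 (decimal)
Compute 1720 - 3479 = -1759
-1759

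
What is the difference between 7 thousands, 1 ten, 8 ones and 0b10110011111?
Convert 7 thousands, 1 ten, 8 ones (place-value notation) → 7×1000 + 1×10 + 8 = 7018 (decimal)
Convert 0b10110011111 (binary) → 1024 + 256 + 128 + 16 + 8 + 4 + 2 + 1 = 1439 (decimal)
Difference: |7018 - 1439| = 5579
5579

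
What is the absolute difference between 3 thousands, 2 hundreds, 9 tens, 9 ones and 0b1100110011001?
Convert 3 thousands, 2 hundreds, 9 tens, 9 ones (place-value notation) → 3×1000 + 2×100 + 9×10 + 9 = 3299 (decimal)
Convert 0b1100110011001 (binary) → 4096 + 2048 + 256 + 128 + 16 + 8 + 1 = 6553 (decimal)
Compute |3299 - 6553| = 3254
3254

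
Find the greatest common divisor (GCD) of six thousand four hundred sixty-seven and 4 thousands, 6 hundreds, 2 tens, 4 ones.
Convert six thousand four hundred sixty-seven (English words) → 6×1000 + 4×100 + 67 = 6467 (decimal)
Convert 4 thousands, 6 hundreds, 2 tens, 4 ones (place-value notation) → 4×1000 + 6×100 + 2×10 + 4 = 4624 (decimal)
Compute gcd(6467, 4624) = 1
1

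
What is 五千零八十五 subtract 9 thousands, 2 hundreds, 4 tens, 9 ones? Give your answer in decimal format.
Convert 五千零八十五 (Chinese numeral) → 5×1000 + 8×10 + 5 = 5085 (decimal)
Convert 9 thousands, 2 hundreds, 4 tens, 9 ones (place-value notation) → 9×1000 + 2×100 + 4×10 + 9 = 9249 (decimal)
Compute 5085 - 9249 = -4164
-4164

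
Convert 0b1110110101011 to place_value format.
Convert 0b1110110101011 (binary) → 4096 + 2048 + 1024 + 256 + 128 + 32 + 8 + 2 + 1 = 7595 (decimal)
Convert 7595 (decimal) → 7595 = 7×1000 + 5×100 + 9×10 + 5 → 7 thousands, 5 hundreds, 9 tens, 5 ones (place-value notation)
7 thousands, 5 hundreds, 9 tens, 5 ones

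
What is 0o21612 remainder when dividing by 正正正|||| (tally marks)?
Convert 0o21612 (octal) → 2×4096 + 1×512 + 6×64 + 1×8 + 2 = 9098 (decimal)
Convert 正正正|||| (tally marks) → 5 + 5 + 5 + 4 = 19 (decimal)
Compute 9098 mod 19 = 16
16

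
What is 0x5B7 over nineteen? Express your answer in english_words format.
Convert 0x5B7 (hexadecimal) → 5×256 + 11×16 + 7 = 1463 (decimal)
Convert nineteen (English words) → 19 (decimal)
Compute 1463 ÷ 19 = 77
Convert 77 (decimal) → seventy-seven (English words)
seventy-seven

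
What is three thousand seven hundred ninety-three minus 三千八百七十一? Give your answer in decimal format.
Convert three thousand seven hundred ninety-three (English words) → 3×1000 + 7×100 + 93 = 3793 (decimal)
Convert 三千八百七十一 (Chinese numeral) → 3×1000 + 8×100 + 7×10 + 1 = 3871 (decimal)
Compute 3793 - 3871 = -78
-78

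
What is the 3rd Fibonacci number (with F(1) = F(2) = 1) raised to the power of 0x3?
Convert the 3rd Fibonacci number (with F(1) = F(2) = 1) (Fibonacci index) → 1, 1, 2 → 2 (decimal)
Convert 0x3 (hexadecimal) → 3 (decimal)
Compute 2 ^ 3 = 8
8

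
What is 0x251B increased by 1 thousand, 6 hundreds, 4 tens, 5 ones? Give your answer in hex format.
Convert 0x251B (hexadecimal) → 2×4096 + 5×256 + 1×16 + 11 = 9499 (decimal)
Convert 1 thousand, 6 hundreds, 4 tens, 5 ones (place-value notation) → 1×1000 + 6×100 + 4×10 + 5 = 1645 (decimal)
Compute 9499 + 1645 = 11144
Convert 11144 (decimal) → 11144 = 2×4096 + 11×256 + 8×16 + 8 → 0x2B88 (hexadecimal)
0x2B88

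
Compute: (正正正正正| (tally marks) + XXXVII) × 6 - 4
Convert 正正正正正| (tally marks) → 5 + 5 + 5 + 5 + 5 + 1 = 26 (decimal)
Convert XXXVII (Roman numeral) → 10 + 10 + 10 + 5 + 1 + 1 = 37 (decimal)
Expression in decimal: (26 + 37) × 6 - 4
Parentheses first: 26 + 37 = 63
Multiply: 63 × 6 = 378
Subtract: 378 - 4 = 374
374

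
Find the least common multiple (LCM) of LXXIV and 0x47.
Convert LXXIV (Roman numeral) → 50 + 10 + 10 + 4 = 74 (decimal)
Convert 0x47 (hexadecimal) → 4×16 + 7 = 71 (decimal)
Compute lcm(74, 71) = 5254
5254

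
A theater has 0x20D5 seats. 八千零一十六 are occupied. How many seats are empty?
Convert 0x20D5 (hexadecimal) → 2×4096 + 13×16 + 5 = 8405 (decimal)
Convert 八千零一十六 (Chinese numeral) → 8×1000 + 1×10 + 6 = 8016 (decimal)
Compute 8405 - 8016 = 389
389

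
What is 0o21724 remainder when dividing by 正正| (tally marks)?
Convert 0o21724 (octal) → 2×4096 + 1×512 + 7×64 + 2×8 + 4 = 9172 (decimal)
Convert 正正| (tally marks) → 5 + 5 + 1 = 11 (decimal)
Compute 9172 mod 11 = 9
9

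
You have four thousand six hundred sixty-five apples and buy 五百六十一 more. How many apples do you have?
Convert four thousand six hundred sixty-five (English words) → 4×1000 + 6×100 + 65 = 4665 (decimal)
Convert 五百六十一 (Chinese numeral) → 5×100 + 6×10 + 1 = 561 (decimal)
Compute 4665 + 561 = 5226
5226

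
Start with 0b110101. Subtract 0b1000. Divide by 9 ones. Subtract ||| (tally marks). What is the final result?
Convert 0b110101 (binary) → 32 + 16 + 4 + 1 = 53 (decimal)
Start: 53
Convert 0b1000 (binary) → 8 (decimal)
53 - 8 = 45
Convert 9 ones (place-value notation) → 9 (decimal)
45 ÷ 9 = 5
Convert ||| (tally marks) → 3 (decimal)
5 - 3 = 2
2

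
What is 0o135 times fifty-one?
Convert 0o135 (octal) → 1×64 + 3×8 + 5 = 93 (decimal)
Convert fifty-one (English words) → 51 (decimal)
Compute 93 × 51 = 4743
4743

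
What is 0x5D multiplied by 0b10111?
Convert 0x5D (hexadecimal) → 5×16 + 13 = 93 (decimal)
Convert 0b10111 (binary) → 16 + 4 + 2 + 1 = 23 (decimal)
Compute 93 × 23 = 2139
2139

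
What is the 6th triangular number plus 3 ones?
The 6th triangular number = 6×7/2 = 21
Convert 3 ones (place-value notation) → 3 (decimal)
Compute 21 + 3 = 24
24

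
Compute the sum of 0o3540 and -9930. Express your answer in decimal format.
Convert 0o3540 (octal) → 3×512 + 5×64 + 4×8 = 1888 (decimal)
Compute 1888 + -9930 = -8042
-8042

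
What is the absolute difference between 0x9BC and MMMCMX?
Convert 0x9BC (hexadecimal) → 9×256 + 11×16 + 12 = 2492 (decimal)
Convert MMMCMX (Roman numeral) → 1000 + 1000 + 1000 + 900 + 10 = 3910 (decimal)
Compute |2492 - 3910| = 1418
1418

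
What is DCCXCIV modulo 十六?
Convert DCCXCIV (Roman numeral) → 500 + 100 + 100 + 90 + 4 = 794 (decimal)
Convert 十六 (Chinese numeral) → 1×10 + 6 = 16 (decimal)
Compute 794 mod 16 = 10
10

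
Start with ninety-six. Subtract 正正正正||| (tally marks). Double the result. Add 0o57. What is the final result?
Convert ninety-six (English words) → 96 (decimal)
Start: 96
Convert 正正正正||| (tally marks) → 5 + 5 + 5 + 5 + 3 = 23 (decimal)
96 - 23 = 73
73 × 2 = 146
Convert 0o57 (octal) → 5×8 + 7 = 47 (decimal)
146 + 47 = 193
193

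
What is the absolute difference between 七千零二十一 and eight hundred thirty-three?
Convert 七千零二十一 (Chinese numeral) → 7×1000 + 2×10 + 1 = 7021 (decimal)
Convert eight hundred thirty-three (English words) → 8×100 + 33 = 833 (decimal)
Compute |7021 - 833| = 6188
6188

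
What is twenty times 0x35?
Convert twenty (English words) → 20 (decimal)
Convert 0x35 (hexadecimal) → 3×16 + 5 = 53 (decimal)
Compute 20 × 53 = 1060
1060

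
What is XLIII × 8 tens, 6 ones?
Convert XLIII (Roman numeral) → 40 + 1 + 1 + 1 = 43 (decimal)
Convert 8 tens, 6 ones (place-value notation) → 8×10 + 6 = 86 (decimal)
Compute 43 × 86 = 3698
3698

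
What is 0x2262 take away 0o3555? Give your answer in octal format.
Convert 0x2262 (hexadecimal) → 2×4096 + 2×256 + 6×16 + 2 = 8802 (decimal)
Convert 0o3555 (octal) → 3×512 + 5×64 + 5×8 + 5 = 1901 (decimal)
Compute 8802 - 1901 = 6901
Convert 6901 (decimal) → 6901 = 1×4096 + 5×512 + 3×64 + 6×8 + 5 → 0o15365 (octal)
0o15365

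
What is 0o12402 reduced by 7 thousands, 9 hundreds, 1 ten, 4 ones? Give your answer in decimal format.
Convert 0o12402 (octal) → 1×4096 + 2×512 + 4×64 + 2 = 5378 (decimal)
Convert 7 thousands, 9 hundreds, 1 ten, 4 ones (place-value notation) → 7×1000 + 9×100 + 1×10 + 4 = 7914 (decimal)
Compute 5378 - 7914 = -2536
-2536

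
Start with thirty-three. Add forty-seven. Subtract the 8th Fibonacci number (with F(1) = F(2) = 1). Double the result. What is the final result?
Convert thirty-three (English words) → 33 (decimal)
Start: 33
Convert forty-seven (English words) → 47 (decimal)
33 + 47 = 80
Convert the 8th Fibonacci number (with F(1) = F(2) = 1) (Fibonacci index) → 1, 1, 2, 3, 5, 8, 13, 21 → 21 (decimal)
80 - 21 = 59
59 × 2 = 118
118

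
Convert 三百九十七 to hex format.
Convert 三百九十七 (Chinese numeral) → 3×100 + 9×10 + 7 = 397 (decimal)
Convert 397 (decimal) → 397 = 1×256 + 8×16 + 13 → 0x18D (hexadecimal)
0x18D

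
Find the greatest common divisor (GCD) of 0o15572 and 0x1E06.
Convert 0o15572 (octal) → 1×4096 + 5×512 + 5×64 + 7×8 + 2 = 7034 (decimal)
Convert 0x1E06 (hexadecimal) → 1×4096 + 14×256 + 6 = 7686 (decimal)
Compute gcd(7034, 7686) = 2
2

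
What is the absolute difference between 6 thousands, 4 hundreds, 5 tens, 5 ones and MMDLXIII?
Convert 6 thousands, 4 hundreds, 5 tens, 5 ones (place-value notation) → 6×1000 + 4×100 + 5×10 + 5 = 6455 (decimal)
Convert MMDLXIII (Roman numeral) → 1000 + 1000 + 500 + 50 + 10 + 1 + 1 + 1 = 2563 (decimal)
Compute |6455 - 2563| = 3892
3892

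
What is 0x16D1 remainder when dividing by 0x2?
Convert 0x16D1 (hexadecimal) → 1×4096 + 6×256 + 13×16 + 1 = 5841 (decimal)
Convert 0x2 (hexadecimal) → 2 (decimal)
Compute 5841 mod 2 = 1
1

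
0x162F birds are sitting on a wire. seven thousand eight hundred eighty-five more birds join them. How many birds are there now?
Convert 0x162F (hexadecimal) → 1×4096 + 6×256 + 2×16 + 15 = 5679 (decimal)
Convert seven thousand eight hundred eighty-five (English words) → 7×1000 + 8×100 + 85 = 7885 (decimal)
Compute 5679 + 7885 = 13564
13564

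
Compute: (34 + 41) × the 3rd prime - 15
Convert the 3rd prime (prime index) → 5 (decimal)
Expression in decimal: (34 + 41) × 5 - 15
Parentheses first: 34 + 41 = 75
Multiply: 75 × 5 = 375
Subtract: 375 - 15 = 360
360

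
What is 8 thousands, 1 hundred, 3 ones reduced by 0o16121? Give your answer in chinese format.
Convert 8 thousands, 1 hundred, 3 ones (place-value notation) → 8×1000 + 1×100 + 3 = 8103 (decimal)
Convert 0o16121 (octal) → 1×4096 + 6×512 + 1×64 + 2×8 + 1 = 7249 (decimal)
Compute 8103 - 7249 = 854
Convert 854 (decimal) → 854 = 8×100 + 5×10 + 4 → 八百五十四 (Chinese numeral)
八百五十四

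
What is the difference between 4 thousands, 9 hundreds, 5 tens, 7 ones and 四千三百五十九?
Convert 4 thousands, 9 hundreds, 5 tens, 7 ones (place-value notation) → 4×1000 + 9×100 + 5×10 + 7 = 4957 (decimal)
Convert 四千三百五十九 (Chinese numeral) → 4×1000 + 3×100 + 5×10 + 9 = 4359 (decimal)
Difference: |4957 - 4359| = 598
598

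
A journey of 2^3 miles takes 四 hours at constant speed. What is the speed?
Convert 2^3 (power) → 8 (decimal)
Convert 四 (Chinese numeral) → 4 (decimal)
Compute 8 ÷ 4 = 2
2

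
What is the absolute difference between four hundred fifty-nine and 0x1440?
Convert four hundred fifty-nine (English words) → 4×100 + 59 = 459 (decimal)
Convert 0x1440 (hexadecimal) → 1×4096 + 4×256 + 4×16 = 5184 (decimal)
Compute |459 - 5184| = 4725
4725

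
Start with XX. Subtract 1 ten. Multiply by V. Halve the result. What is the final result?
Convert XX (Roman numeral) → 10 + 10 = 20 (decimal)
Start: 20
Convert 1 ten (place-value notation) → 1×10 = 10 (decimal)
20 - 10 = 10
Convert V (Roman numeral) → 5 (decimal)
10 × 5 = 50
50 ÷ 2 = 25
25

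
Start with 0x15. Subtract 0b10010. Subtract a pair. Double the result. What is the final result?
Convert 0x15 (hexadecimal) → 1×16 + 5 = 21 (decimal)
Start: 21
Convert 0b10010 (binary) → 16 + 2 = 18 (decimal)
21 - 18 = 3
Convert a pair (colloquial) → 2 (decimal)
3 - 2 = 1
1 × 2 = 2
2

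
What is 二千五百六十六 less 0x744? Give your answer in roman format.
Convert 二千五百六十六 (Chinese numeral) → 2×1000 + 5×100 + 6×10 + 6 = 2566 (decimal)
Convert 0x744 (hexadecimal) → 7×256 + 4×16 + 4 = 1860 (decimal)
Compute 2566 - 1860 = 706
Convert 706 (decimal) → 706 = 500 + 100 + 100 + 5 + 1 → DCCVI (Roman numeral)
DCCVI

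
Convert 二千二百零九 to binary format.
Convert 二千二百零九 (Chinese numeral) → 2×1000 + 2×100 + 9 = 2209 (decimal)
Convert 2209 (decimal) → 2209 = 2048 + 128 + 32 + 1 → 0b100010100001 (binary)
0b100010100001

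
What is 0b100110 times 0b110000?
Convert 0b100110 (binary) → 32 + 4 + 2 = 38 (decimal)
Convert 0b110000 (binary) → 32 + 16 = 48 (decimal)
Compute 38 × 48 = 1824
1824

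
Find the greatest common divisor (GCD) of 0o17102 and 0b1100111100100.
Convert 0o17102 (octal) → 1×4096 + 7×512 + 1×64 + 2 = 7746 (decimal)
Convert 0b1100111100100 (binary) → 4096 + 2048 + 256 + 128 + 64 + 32 + 4 = 6628 (decimal)
Compute gcd(7746, 6628) = 2
2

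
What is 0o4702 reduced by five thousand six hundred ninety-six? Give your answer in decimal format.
Convert 0o4702 (octal) → 4×512 + 7×64 + 2 = 2498 (decimal)
Convert five thousand six hundred ninety-six (English words) → 5×1000 + 6×100 + 96 = 5696 (decimal)
Compute 2498 - 5696 = -3198
-3198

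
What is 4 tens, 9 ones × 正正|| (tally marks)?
Convert 4 tens, 9 ones (place-value notation) → 4×10 + 9 = 49 (decimal)
Convert 正正|| (tally marks) → 5 + 5 + 2 = 12 (decimal)
Compute 49 × 12 = 588
588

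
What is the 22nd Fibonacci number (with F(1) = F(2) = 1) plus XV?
The 22nd Fibonacci number (with F(1) = F(2) = 1) = 17711
Convert XV (Roman numeral) → 10 + 5 = 15 (decimal)
Compute 17711 + 15 = 17726
17726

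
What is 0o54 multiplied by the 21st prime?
Convert 0o54 (octal) → 5×8 + 4 = 44 (decimal)
Convert the 21st prime (prime index) → 73 (decimal)
Compute 44 × 73 = 3212
3212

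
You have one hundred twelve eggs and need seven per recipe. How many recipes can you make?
Convert one hundred twelve (English words) → 1×100 + 12 = 112 (decimal)
Convert seven (English words) → 7 (decimal)
Compute 112 ÷ 7 = 16
16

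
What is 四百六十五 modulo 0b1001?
Convert 四百六十五 (Chinese numeral) → 4×100 + 6×10 + 5 = 465 (decimal)
Convert 0b1001 (binary) → 8 + 1 = 9 (decimal)
Compute 465 mod 9 = 6
6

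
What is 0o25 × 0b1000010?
Convert 0o25 (octal) → 2×8 + 5 = 21 (decimal)
Convert 0b1000010 (binary) → 64 + 2 = 66 (decimal)
Compute 21 × 66 = 1386
1386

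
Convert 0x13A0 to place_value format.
Convert 0x13A0 (hexadecimal) → 1×4096 + 3×256 + 10×16 = 5024 (decimal)
Convert 5024 (decimal) → 5024 = 5×1000 + 2×10 + 4 → 5 thousands, 2 tens, 4 ones (place-value notation)
5 thousands, 2 tens, 4 ones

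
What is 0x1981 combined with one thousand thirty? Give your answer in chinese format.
Convert 0x1981 (hexadecimal) → 1×4096 + 9×256 + 8×16 + 1 = 6529 (decimal)
Convert one thousand thirty (English words) → 1×1000 + 30 = 1030 (decimal)
Compute 6529 + 1030 = 7559
Convert 7559 (decimal) → 7559 = 7×1000 + 5×100 + 5×10 + 9 → 七千五百五十九 (Chinese numeral)
七千五百五十九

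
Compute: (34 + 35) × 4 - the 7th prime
Convert the 7th prime (prime index) → 17 (decimal)
Expression in decimal: (34 + 35) × 4 - 17
Parentheses first: 34 + 35 = 69
Multiply: 69 × 4 = 276
Subtract: 276 - 17 = 259
259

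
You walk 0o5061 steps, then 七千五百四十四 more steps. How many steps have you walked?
Convert 0o5061 (octal) → 5×512 + 6×8 + 1 = 2609 (decimal)
Convert 七千五百四十四 (Chinese numeral) → 7×1000 + 5×100 + 4×10 + 4 = 7544 (decimal)
Compute 2609 + 7544 = 10153
10153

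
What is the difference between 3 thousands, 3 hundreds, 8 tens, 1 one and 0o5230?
Convert 3 thousands, 3 hundreds, 8 tens, 1 one (place-value notation) → 3×1000 + 3×100 + 8×10 + 1 = 3381 (decimal)
Convert 0o5230 (octal) → 5×512 + 2×64 + 3×8 = 2712 (decimal)
Difference: |3381 - 2712| = 669
669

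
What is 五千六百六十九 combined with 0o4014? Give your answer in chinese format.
Convert 五千六百六十九 (Chinese numeral) → 5×1000 + 6×100 + 6×10 + 9 = 5669 (decimal)
Convert 0o4014 (octal) → 4×512 + 1×8 + 4 = 2060 (decimal)
Compute 5669 + 2060 = 7729
Convert 7729 (decimal) → 7729 = 7×1000 + 7×100 + 2×10 + 9 → 七千七百二十九 (Chinese numeral)
七千七百二十九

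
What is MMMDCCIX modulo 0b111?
Convert MMMDCCIX (Roman numeral) → 1000 + 1000 + 1000 + 500 + 100 + 100 + 9 = 3709 (decimal)
Convert 0b111 (binary) → 4 + 2 + 1 = 7 (decimal)
Compute 3709 mod 7 = 6
6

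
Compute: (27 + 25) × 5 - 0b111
Convert 0b111 (binary) → 4 + 2 + 1 = 7 (decimal)
Expression in decimal: (27 + 25) × 5 - 7
Parentheses first: 27 + 25 = 52
Multiply: 52 × 5 = 260
Subtract: 260 - 7 = 253
253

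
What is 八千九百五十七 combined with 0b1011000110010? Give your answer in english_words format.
Convert 八千九百五十七 (Chinese numeral) → 8×1000 + 9×100 + 5×10 + 7 = 8957 (decimal)
Convert 0b1011000110010 (binary) → 4096 + 1024 + 512 + 32 + 16 + 2 = 5682 (decimal)
Compute 8957 + 5682 = 14639
Convert 14639 (decimal) → 14639 = 14×1000 + 6×100 + 39 → fourteen thousand six hundred thirty-nine (English words)
fourteen thousand six hundred thirty-nine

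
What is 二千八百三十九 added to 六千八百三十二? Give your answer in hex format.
Convert 二千八百三十九 (Chinese numeral) → 2×1000 + 8×100 + 3×10 + 9 = 2839 (decimal)
Convert 六千八百三十二 (Chinese numeral) → 6×1000 + 8×100 + 3×10 + 2 = 6832 (decimal)
Compute 2839 + 6832 = 9671
Convert 9671 (decimal) → 9671 = 2×4096 + 5×256 + 12×16 + 7 → 0x25C7 (hexadecimal)
0x25C7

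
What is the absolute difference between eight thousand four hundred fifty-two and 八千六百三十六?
Convert eight thousand four hundred fifty-two (English words) → 8×1000 + 4×100 + 52 = 8452 (decimal)
Convert 八千六百三十六 (Chinese numeral) → 8×1000 + 6×100 + 3×10 + 6 = 8636 (decimal)
Compute |8452 - 8636| = 184
184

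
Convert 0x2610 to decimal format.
Convert 0x2610 (hexadecimal) → 2×4096 + 6×256 + 1×16 = 9744 (decimal)
9744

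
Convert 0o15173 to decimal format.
Convert 0o15173 (octal) → 1×4096 + 5×512 + 1×64 + 7×8 + 3 = 6779 (decimal)
6779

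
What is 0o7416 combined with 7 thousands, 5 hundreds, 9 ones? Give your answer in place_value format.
Convert 0o7416 (octal) → 7×512 + 4×64 + 1×8 + 6 = 3854 (decimal)
Convert 7 thousands, 5 hundreds, 9 ones (place-value notation) → 7×1000 + 5×100 + 9 = 7509 (decimal)
Compute 3854 + 7509 = 11363
Convert 11363 (decimal) → 11363 = 11×1000 + 3×100 + 6×10 + 3 → 11 thousands, 3 hundreds, 6 tens, 3 ones (place-value notation)
11 thousands, 3 hundreds, 6 tens, 3 ones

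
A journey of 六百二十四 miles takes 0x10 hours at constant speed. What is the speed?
Convert 六百二十四 (Chinese numeral) → 6×100 + 2×10 + 4 = 624 (decimal)
Convert 0x10 (hexadecimal) → 1×16 = 16 (decimal)
Compute 624 ÷ 16 = 39
39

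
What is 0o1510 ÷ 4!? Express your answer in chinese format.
Convert 0o1510 (octal) → 1×512 + 5×64 + 1×8 = 840 (decimal)
Convert 4! (factorial) → 24 (decimal)
Compute 840 ÷ 24 = 35
Convert 35 (decimal) → 35 = 3×10 + 5 → 三十五 (Chinese numeral)
三十五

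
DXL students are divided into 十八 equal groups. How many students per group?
Convert DXL (Roman numeral) → 500 + 40 = 540 (decimal)
Convert 十八 (Chinese numeral) → 1×10 + 8 = 18 (decimal)
Compute 540 ÷ 18 = 30
30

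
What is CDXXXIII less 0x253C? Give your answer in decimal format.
Convert CDXXXIII (Roman numeral) → 400 + 10 + 10 + 10 + 1 + 1 + 1 = 433 (decimal)
Convert 0x253C (hexadecimal) → 2×4096 + 5×256 + 3×16 + 12 = 9532 (decimal)
Compute 433 - 9532 = -9099
-9099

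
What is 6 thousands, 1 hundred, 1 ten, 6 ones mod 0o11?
Convert 6 thousands, 1 hundred, 1 ten, 6 ones (place-value notation) → 6×1000 + 1×100 + 1×10 + 6 = 6116 (decimal)
Convert 0o11 (octal) → 1×8 + 1 = 9 (decimal)
Compute 6116 mod 9 = 5
5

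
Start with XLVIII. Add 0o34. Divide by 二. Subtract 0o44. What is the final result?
Convert XLVIII (Roman numeral) → 40 + 5 + 1 + 1 + 1 = 48 (decimal)
Start: 48
Convert 0o34 (octal) → 3×8 + 4 = 28 (decimal)
48 + 28 = 76
Convert 二 (Chinese numeral) → 2 (decimal)
76 ÷ 2 = 38
Convert 0o44 (octal) → 4×8 + 4 = 36 (decimal)
38 - 36 = 2
2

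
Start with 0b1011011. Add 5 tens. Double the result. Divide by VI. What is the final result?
Convert 0b1011011 (binary) → 64 + 16 + 8 + 2 + 1 = 91 (decimal)
Start: 91
Convert 5 tens (place-value notation) → 5×10 = 50 (decimal)
91 + 50 = 141
141 × 2 = 282
Convert VI (Roman numeral) → 5 + 1 = 6 (decimal)
282 ÷ 6 = 47
47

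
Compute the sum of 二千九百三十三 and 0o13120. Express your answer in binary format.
Convert 二千九百三十三 (Chinese numeral) → 2×1000 + 9×100 + 3×10 + 3 = 2933 (decimal)
Convert 0o13120 (octal) → 1×4096 + 3×512 + 1×64 + 2×8 = 5712 (decimal)
Compute 2933 + 5712 = 8645
Convert 8645 (decimal) → 8645 = 8192 + 256 + 128 + 64 + 4 + 1 → 0b10000111000101 (binary)
0b10000111000101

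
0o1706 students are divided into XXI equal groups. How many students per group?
Convert 0o1706 (octal) → 1×512 + 7×64 + 6 = 966 (decimal)
Convert XXI (Roman numeral) → 10 + 10 + 1 = 21 (decimal)
Compute 966 ÷ 21 = 46
46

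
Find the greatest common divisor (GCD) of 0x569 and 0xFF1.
Convert 0x569 (hexadecimal) → 5×256 + 6×16 + 9 = 1385 (decimal)
Convert 0xFF1 (hexadecimal) → 15×256 + 15×16 + 1 = 4081 (decimal)
Compute gcd(1385, 4081) = 1
1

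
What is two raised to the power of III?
Convert two (English words) → 2 (decimal)
Convert III (Roman numeral) → 1 + 1 + 1 = 3 (decimal)
Compute 2 ^ 3 = 8
8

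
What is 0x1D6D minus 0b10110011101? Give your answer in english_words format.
Convert 0x1D6D (hexadecimal) → 1×4096 + 13×256 + 6×16 + 13 = 7533 (decimal)
Convert 0b10110011101 (binary) → 1024 + 256 + 128 + 16 + 8 + 4 + 1 = 1437 (decimal)
Compute 7533 - 1437 = 6096
Convert 6096 (decimal) → 6096 = 6×1000 + 96 → six thousand ninety-six (English words)
six thousand ninety-six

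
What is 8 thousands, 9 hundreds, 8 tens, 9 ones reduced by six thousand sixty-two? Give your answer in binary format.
Convert 8 thousands, 9 hundreds, 8 tens, 9 ones (place-value notation) → 8×1000 + 9×100 + 8×10 + 9 = 8989 (decimal)
Convert six thousand sixty-two (English words) → 6×1000 + 62 = 6062 (decimal)
Compute 8989 - 6062 = 2927
Convert 2927 (decimal) → 2927 = 2048 + 512 + 256 + 64 + 32 + 8 + 4 + 2 + 1 → 0b101101101111 (binary)
0b101101101111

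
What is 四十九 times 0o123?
Convert 四十九 (Chinese numeral) → 4×10 + 9 = 49 (decimal)
Convert 0o123 (octal) → 1×64 + 2×8 + 3 = 83 (decimal)
Compute 49 × 83 = 4067
4067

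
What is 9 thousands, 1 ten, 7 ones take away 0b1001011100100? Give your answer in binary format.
Convert 9 thousands, 1 ten, 7 ones (place-value notation) → 9×1000 + 1×10 + 7 = 9017 (decimal)
Convert 0b1001011100100 (binary) → 4096 + 512 + 128 + 64 + 32 + 4 = 4836 (decimal)
Compute 9017 - 4836 = 4181
Convert 4181 (decimal) → 4181 = 4096 + 64 + 16 + 4 + 1 → 0b1000001010101 (binary)
0b1000001010101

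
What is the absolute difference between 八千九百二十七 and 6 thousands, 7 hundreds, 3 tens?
Convert 八千九百二十七 (Chinese numeral) → 8×1000 + 9×100 + 2×10 + 7 = 8927 (decimal)
Convert 6 thousands, 7 hundreds, 3 tens (place-value notation) → 6×1000 + 7×100 + 3×10 = 6730 (decimal)
Compute |8927 - 6730| = 2197
2197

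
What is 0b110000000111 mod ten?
Convert 0b110000000111 (binary) → 2048 + 1024 + 4 + 2 + 1 = 3079 (decimal)
Convert ten (English words) → 10 (decimal)
Compute 3079 mod 10 = 9
9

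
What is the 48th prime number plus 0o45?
The 48th prime number = 223
Convert 0o45 (octal) → 4×8 + 5 = 37 (decimal)
Compute 223 + 37 = 260
260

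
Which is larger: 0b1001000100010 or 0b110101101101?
Convert 0b1001000100010 (binary) → 4096 + 512 + 32 + 2 = 4642 (decimal)
Convert 0b110101101101 (binary) → 2048 + 1024 + 256 + 64 + 32 + 8 + 4 + 1 = 3437 (decimal)
Compare 4642 vs 3437: larger = 4642
4642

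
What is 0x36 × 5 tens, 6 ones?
Convert 0x36 (hexadecimal) → 3×16 + 6 = 54 (decimal)
Convert 5 tens, 6 ones (place-value notation) → 5×10 + 6 = 56 (decimal)
Compute 54 × 56 = 3024
3024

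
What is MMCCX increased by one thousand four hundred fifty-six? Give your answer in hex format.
Convert MMCCX (Roman numeral) → 1000 + 1000 + 100 + 100 + 10 = 2210 (decimal)
Convert one thousand four hundred fifty-six (English words) → 1×1000 + 4×100 + 56 = 1456 (decimal)
Compute 2210 + 1456 = 3666
Convert 3666 (decimal) → 3666 = 14×256 + 5×16 + 2 → 0xE52 (hexadecimal)
0xE52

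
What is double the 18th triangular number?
The 18th triangular number = 18×19/2 = 171
Compute 171 × 2 = 342
342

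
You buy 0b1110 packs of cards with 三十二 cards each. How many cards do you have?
Convert 三十二 (Chinese numeral) → 3×10 + 2 = 32 (decimal)
Convert 0b1110 (binary) → 8 + 4 + 2 = 14 (decimal)
Compute 32 × 14 = 448
448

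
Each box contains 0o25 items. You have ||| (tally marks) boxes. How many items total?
Convert 0o25 (octal) → 2×8 + 5 = 21 (decimal)
Convert ||| (tally marks) → 3 (decimal)
Compute 21 × 3 = 63
63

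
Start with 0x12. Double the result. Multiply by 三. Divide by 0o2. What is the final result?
Convert 0x12 (hexadecimal) → 1×16 + 2 = 18 (decimal)
Start: 18
18 × 2 = 36
Convert 三 (Chinese numeral) → 3 (decimal)
36 × 3 = 108
Convert 0o2 (octal) → 2 (decimal)
108 ÷ 2 = 54
54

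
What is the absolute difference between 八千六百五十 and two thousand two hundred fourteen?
Convert 八千六百五十 (Chinese numeral) → 8×1000 + 6×100 + 5×10 = 8650 (decimal)
Convert two thousand two hundred fourteen (English words) → 2×1000 + 2×100 + 14 = 2214 (decimal)
Compute |8650 - 2214| = 6436
6436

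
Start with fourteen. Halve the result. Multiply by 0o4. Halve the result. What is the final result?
Convert fourteen (English words) → 14 (decimal)
Start: 14
14 ÷ 2 = 7
Convert 0o4 (octal) → 4 (decimal)
7 × 4 = 28
28 ÷ 2 = 14
14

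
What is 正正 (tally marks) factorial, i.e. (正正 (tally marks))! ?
Convert 正正 (tally marks) → 5 + 5 = 10 (decimal)
Compute 10! = 3628800
3628800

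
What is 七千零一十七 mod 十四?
Convert 七千零一十七 (Chinese numeral) → 7×1000 + 1×10 + 7 = 7017 (decimal)
Convert 十四 (Chinese numeral) → 1×10 + 4 = 14 (decimal)
Compute 7017 mod 14 = 3
3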